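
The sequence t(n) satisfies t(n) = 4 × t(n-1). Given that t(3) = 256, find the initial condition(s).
In general t(n) = 4ⁿ · t(0). At n = 3: t(0) = t(3) / 4^3 = 256 / 64 = 4.

t(0) = 4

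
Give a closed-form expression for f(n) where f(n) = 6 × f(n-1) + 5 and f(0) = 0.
Recurrence: f(n) = 6 × f(n-1) + 5, initial: f(0) = 0.
Try f(n) = A·6ⁿ + C. Substituting: A·6ⁿ + C = 6(A·6ⁿ⁻¹ + C) + 5 = A·6ⁿ + 6C + 5, so C = 6C + 5, giving C = -1. Then f(0) = A - 1 = 0 gives A = 1.

f(n) = 6ⁿ - 1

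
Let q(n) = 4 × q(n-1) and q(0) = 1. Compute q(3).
Computing step by step:
q(0) = 1
q(1) = 4 × 1 = 4
q(2) = 4 × 4 = 16
q(3) = 4 × 16 = 64

64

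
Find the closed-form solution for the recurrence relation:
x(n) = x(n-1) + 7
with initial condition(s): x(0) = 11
Recurrence: x(n) = x(n-1) + 7, initial: x(0) = 11.
Each step adds 7, so x(n) = x(0) + 7n = 7n + 11.

x(n) = 7n + 11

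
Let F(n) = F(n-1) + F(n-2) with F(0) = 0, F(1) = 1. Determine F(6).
Computing the sequence terms:
0, 1, 1, 2, 3, 5, 8

8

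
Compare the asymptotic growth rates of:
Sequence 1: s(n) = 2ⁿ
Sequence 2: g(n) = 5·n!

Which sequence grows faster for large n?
Comparing growth rates:
Growth-rate hierarchy: log n ≺ any polynomial ≺ any exponential cⁿ (c>1) ≺ n! ≺ nⁿ.
factorial dominates exponential base 2 asymptotically.

g(n) grows faster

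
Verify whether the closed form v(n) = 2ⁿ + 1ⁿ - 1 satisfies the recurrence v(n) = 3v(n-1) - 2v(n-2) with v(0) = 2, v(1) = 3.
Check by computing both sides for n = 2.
From the recurrence with v(0) = 2, v(1) = 3:
  v(0) = 2, v(1) = 3, v(2) = 5
  so the recurrence gives v(2) = 5.
From the proposed closed form v(n) = 2ⁿ + 1ⁿ - 1:
  v(2) = 4.
The recurrence gives 5 but the closed form gives 4, so the closed form does not satisfy the recurrence.

No, the closed form is incorrect.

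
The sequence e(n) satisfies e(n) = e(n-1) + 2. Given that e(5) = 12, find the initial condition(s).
e(5) = e(0) + 5·2, so e(0) = 12 - 10 = 2.

e(0) = 2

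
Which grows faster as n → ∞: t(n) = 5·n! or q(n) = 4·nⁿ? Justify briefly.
Comparing growth rates:
Growth-rate hierarchy: log n ≺ any polynomial ≺ any exponential cⁿ (c>1) ≺ n! ≺ nⁿ.
super-exponential nⁿ dominates factorial asymptotically.

q(n) grows faster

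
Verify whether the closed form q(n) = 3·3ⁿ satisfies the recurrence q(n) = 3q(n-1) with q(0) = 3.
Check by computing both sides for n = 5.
From the recurrence with q(0) = 3:
  q(0) = 3, q(1) = 9, q(2) = 27, q(3) = 81, q(4) = 243, q(5) = 729
  so the recurrence gives q(5) = 729.
From the proposed closed form q(n) = 3·3ⁿ:
  q(5) = 729.
Both sides give 729 at n = 5, and the initial condition(s) match, so the closed form is consistent.

Yes, the closed form is correct.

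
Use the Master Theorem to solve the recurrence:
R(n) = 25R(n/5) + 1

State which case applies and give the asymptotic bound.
Master Theorem template: R(n) = a·R(n/b) + f(n).
Here: a=25, b=5, f(n)=1
Compute log_b(a) = log_5(25) = 2.
f(n) = 1 = O(n^(2-ε)) with ε = 2. Case 1: R(n) = Θ(n^log_b(a)) = Θ(n^2).

Case 1: R(n) = Θ(n^2)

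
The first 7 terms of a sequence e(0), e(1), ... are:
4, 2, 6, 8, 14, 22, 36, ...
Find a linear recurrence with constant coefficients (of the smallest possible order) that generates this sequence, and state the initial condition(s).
Look for the lowest-order linear relation among consecutive terms.
Observation: e(n) - 1·e(n-1) - (1)·e(n-2) = 0 holds for the shown terms, and no order-1 relation e(n) = α·e(n-1) + β fits.
Check at n=3: 1·6 + (1)·2 = 8. ✓

e(n) = e(n-1) + e(n-2), e(0) = 4, e(1) = 2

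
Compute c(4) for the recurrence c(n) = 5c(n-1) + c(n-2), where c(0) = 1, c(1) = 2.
Computing the sequence terms:
1, 2, 11, 57, 296

296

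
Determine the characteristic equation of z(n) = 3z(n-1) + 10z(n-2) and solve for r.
Substitute z(n) = rⁿ and divide through by rⁿ⁻²: r² - 3r - 10 = 0
Factor: (r - 5)(r + 2) = 0, so r = 5, -2.
General solution: z(n) = A·5ⁿ + B·(-2)ⁿ

Characteristic: r² - 3r - 10 = 0, Roots: r = 5, -2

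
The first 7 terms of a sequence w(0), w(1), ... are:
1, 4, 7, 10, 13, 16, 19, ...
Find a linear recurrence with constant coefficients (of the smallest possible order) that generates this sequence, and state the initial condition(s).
Look for the lowest-order linear relation among consecutive terms.
Observation: consecutive differences are constant (= 3).
Check at n=2: 1·4 + 3 = 7. ✓

w(n) = w(n-1) + 3, w(0) = 1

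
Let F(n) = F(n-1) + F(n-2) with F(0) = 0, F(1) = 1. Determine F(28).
Computing the sequence terms:
0, 1, 1, 2, 3, 5, 8, 13, 21, 34, 55, 89, 144, 233, 377, 610, 987, 1597, 2584, 4181, 6765, 10946, 17711, 28657, 46368, 75025, 121393, 196418, 317811

317811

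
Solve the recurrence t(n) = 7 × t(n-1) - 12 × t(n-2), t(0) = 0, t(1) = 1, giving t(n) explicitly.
Recurrence: t(n) = 7 × t(n-1) - 12 × t(n-2), initial: t(0) = 0, t(1) = 1.
Characteristic equation: r² - 7r + 12 = 0, which factors as (r - 4)(r - 3) = 0, so r = 4, 3. General solution t(n) = A·4ⁿ + B·3ⁿ. From t(0) = 0: A + B = 0. From t(1) = 1: 4A + 3B = 1. Solving gives A = 1, B = -1.

t(n) = 4ⁿ - 3ⁿ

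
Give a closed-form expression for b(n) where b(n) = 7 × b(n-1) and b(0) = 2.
Recurrence: b(n) = 7 × b(n-1), initial: b(0) = 2.
Each term is 7 times the previous, so this is geometric with ratio 7. After n steps: b(n) = b(0)·7ⁿ = 2·7ⁿ.

b(n) = 2·7ⁿ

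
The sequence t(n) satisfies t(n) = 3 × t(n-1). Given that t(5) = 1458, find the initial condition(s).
In general t(n) = 3ⁿ · t(0). At n = 5: t(0) = t(5) / 3^5 = 1458 / 243 = 6.

t(0) = 6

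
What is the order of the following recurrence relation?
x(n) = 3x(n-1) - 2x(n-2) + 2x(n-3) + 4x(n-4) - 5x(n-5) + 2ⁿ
The order is the largest lag k for which x(n-k) appears. Here the deepest term is x(n-5) (the 2ⁿ term is non-homogeneous and does not affect the order), so the order is 5.

Order 5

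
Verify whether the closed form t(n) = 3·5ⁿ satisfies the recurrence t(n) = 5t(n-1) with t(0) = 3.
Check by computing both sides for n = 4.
From the recurrence with t(0) = 3:
  t(0) = 3, t(1) = 15, t(2) = 75, t(3) = 375, t(4) = 1875
  so the recurrence gives t(4) = 1875.
From the proposed closed form t(n) = 3·5ⁿ:
  t(4) = 1875.
Both sides give 1875 at n = 4, and the initial condition(s) match, so the closed form is consistent.

Yes, the closed form is correct.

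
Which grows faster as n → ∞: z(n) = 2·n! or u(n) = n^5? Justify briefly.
Comparing growth rates:
Growth-rate hierarchy: log n ≺ any polynomial ≺ any exponential cⁿ (c>1) ≺ n! ≺ nⁿ.
factorial dominates polynomial degree 5 asymptotically.

z(n) grows faster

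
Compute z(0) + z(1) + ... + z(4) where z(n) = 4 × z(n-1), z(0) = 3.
Computing the sequence terms: 3, 12, 48, 192, 768
Adding these values together:

1023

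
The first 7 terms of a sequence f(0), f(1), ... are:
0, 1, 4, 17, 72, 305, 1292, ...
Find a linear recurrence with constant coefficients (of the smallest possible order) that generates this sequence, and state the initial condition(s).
Look for the lowest-order linear relation among consecutive terms.
Observation: f(n) - 4·f(n-1) - (1)·f(n-2) = 0 holds for the shown terms, and no order-1 relation f(n) = α·f(n-1) + β fits.
Check at n=3: 4·4 + (1)·1 = 17. ✓

f(n) = 4f(n-1) + f(n-2), f(0) = 0, f(1) = 1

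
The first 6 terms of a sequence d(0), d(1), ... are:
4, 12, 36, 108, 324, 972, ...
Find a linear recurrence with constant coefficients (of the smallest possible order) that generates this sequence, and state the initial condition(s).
Look for the lowest-order linear relation among consecutive terms.
Observation: each term is 3× the previous.
Check at n=2: 3·12 = 36. ✓

d(n) = 3 × d(n-1), d(0) = 4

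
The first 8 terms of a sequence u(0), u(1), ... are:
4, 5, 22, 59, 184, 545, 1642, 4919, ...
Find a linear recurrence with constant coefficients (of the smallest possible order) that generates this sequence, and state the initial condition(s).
Look for the lowest-order linear relation among consecutive terms.
Observation: u(n) - 2·u(n-1) - (3)·u(n-2) = 0 holds for the shown terms, and no order-1 relation u(n) = α·u(n-1) + β fits.
Check at n=3: 2·22 + (3)·5 = 59. ✓

u(n) = 2u(n-1) + 3u(n-2), u(0) = 4, u(1) = 5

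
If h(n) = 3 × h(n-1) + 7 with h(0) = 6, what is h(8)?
Computing step by step:
h(0) = 6
h(1) = 3 × 6 + 7 = 25
h(2) = 3 × 25 + 7 = 82
h(3) = 3 × 82 + 7 = 253
h(4) = 3 × 253 + 7 = 766
h(5) = 3 × 766 + 7 = 2305
h(6) = 3 × 2305 + 7 = 6922
h(7) = 3 × 6922 + 7 = 20773
h(8) = 3 × 20773 + 7 = 62326

62326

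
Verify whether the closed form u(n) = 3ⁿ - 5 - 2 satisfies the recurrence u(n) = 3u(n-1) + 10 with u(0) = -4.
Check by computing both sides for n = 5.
From the recurrence with u(0) = -4:
  u(0) = -4, u(1) = -2, u(2) = 4, u(3) = 22, u(4) = 76, u(5) = 238
  so the recurrence gives u(5) = 238.
From the proposed closed form u(n) = 3ⁿ - 5 - 2:
  u(5) = 236.
The recurrence gives 238 but the closed form gives 236, so the closed form does not satisfy the recurrence.

No, the closed form is incorrect.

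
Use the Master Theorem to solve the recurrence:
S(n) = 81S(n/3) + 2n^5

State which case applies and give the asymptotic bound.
Master Theorem template: S(n) = a·S(n/b) + f(n).
Here: a=81, b=3, f(n)=2n^5
Compute log_b(a) = log_3(81) = 4.
f(n) = 2n^5 = Ω(n^(4+ε)) with ε = 1, and the regularity condition holds (a·f(n/b) = (a/b^5)·f(n) with a/b^5 = 3^-1 < 1). Case 3: S(n) = Θ(f(n)) = Θ(n^5).

Case 3: S(n) = Θ(n^5)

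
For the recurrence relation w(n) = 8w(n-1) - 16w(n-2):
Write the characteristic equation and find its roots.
Substitute w(n) = rⁿ and divide through by rⁿ⁻²: r² - 8r + 16 = 0
Factor: (r - 4)² = 0, so r = 4 (double root).
General solution: w(n) = (A + Bn)·4ⁿ

Characteristic: r² - 8r + 16 = 0, Roots: r = 4 (double root)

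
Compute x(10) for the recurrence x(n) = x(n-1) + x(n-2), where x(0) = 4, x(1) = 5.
Computing the sequence terms:
4, 5, 9, 14, 23, 37, 60, 97, 157, 254, 411

411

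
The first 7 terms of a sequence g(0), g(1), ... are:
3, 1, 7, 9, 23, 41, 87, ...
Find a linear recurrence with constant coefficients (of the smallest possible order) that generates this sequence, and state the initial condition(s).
Look for the lowest-order linear relation among consecutive terms.
Observation: g(n) - 1·g(n-1) - (2)·g(n-2) = 0 holds for the shown terms, and no order-1 relation g(n) = α·g(n-1) + β fits.
Check at n=3: 1·7 + (2)·1 = 9. ✓

g(n) = g(n-1) + 2g(n-2), g(0) = 3, g(1) = 1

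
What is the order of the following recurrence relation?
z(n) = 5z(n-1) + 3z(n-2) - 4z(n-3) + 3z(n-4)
The order is the largest lag k for which z(n-k) appears. Here the deepest term is z(n-4), so the order is 4.

Order 4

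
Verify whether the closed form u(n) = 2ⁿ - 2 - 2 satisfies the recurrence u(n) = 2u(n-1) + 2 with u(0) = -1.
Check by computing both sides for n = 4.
From the recurrence with u(0) = -1:
  u(0) = -1, u(1) = 0, u(2) = 2, u(3) = 6, u(4) = 14
  so the recurrence gives u(4) = 14.
From the proposed closed form u(n) = 2ⁿ - 2 - 2:
  u(4) = 12.
The recurrence gives 14 but the closed form gives 12, so the closed form does not satisfy the recurrence.

No, the closed form is incorrect.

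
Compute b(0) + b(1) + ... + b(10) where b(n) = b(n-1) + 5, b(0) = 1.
Computing the sequence terms: 1, 6, 11, 16, 21, 26, 31, 36, 41, 46, 51
Adding these values together:

286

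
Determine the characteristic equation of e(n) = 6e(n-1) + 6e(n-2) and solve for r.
Substitute e(n) = rⁿ and divide through by rⁿ⁻²: r² - 6r - 6 = 0
Discriminant: 6² + 4·6 = 60, not a perfect square, so by the quadratic formula r = (6 ± √60)/2.
General solution: e(n) = A·r₁ⁿ + B·r₂ⁿ where r₁,r₂ = (6 ± √60)/2

Characteristic: r² - 6r - 6 = 0, Roots: r = (6 ± √60)/2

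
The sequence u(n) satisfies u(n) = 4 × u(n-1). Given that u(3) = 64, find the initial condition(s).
In general u(n) = 4ⁿ · u(0). At n = 3: u(0) = u(3) / 4^3 = 64 / 64 = 1.

u(0) = 1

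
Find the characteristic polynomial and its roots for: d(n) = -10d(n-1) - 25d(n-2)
Substitute d(n) = rⁿ and divide through by rⁿ⁻²: r² + 10r + 25 = 0
Factor: (r + 5)² = 0, so r = -5 (double root).
General solution: d(n) = (A + Bn)·(-5)ⁿ

Characteristic: r² + 10r + 25 = 0, Roots: r = -5 (double root)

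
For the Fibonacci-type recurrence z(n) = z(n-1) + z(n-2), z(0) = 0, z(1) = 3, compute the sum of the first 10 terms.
Computing the sequence terms: 0, 3, 3, 6, 9, 15, 24, 39, 63, 102
Adding these values together:

264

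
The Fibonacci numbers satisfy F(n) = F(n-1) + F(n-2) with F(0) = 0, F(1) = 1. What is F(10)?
Computing the sequence terms:
0, 1, 1, 2, 3, 5, 8, 13, 21, 34, 55

55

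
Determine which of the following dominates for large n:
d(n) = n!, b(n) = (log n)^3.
Comparing growth rates:
Growth-rate hierarchy: log n ≺ any polynomial ≺ any exponential cⁿ (c>1) ≺ n! ≺ nⁿ.
factorial dominates polylogarithmic (log n)^3 asymptotically.

d(n) grows faster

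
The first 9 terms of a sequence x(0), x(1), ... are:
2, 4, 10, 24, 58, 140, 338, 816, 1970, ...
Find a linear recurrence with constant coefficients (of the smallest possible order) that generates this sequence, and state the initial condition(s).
Look for the lowest-order linear relation among consecutive terms.
Observation: x(n) - 2·x(n-1) - (1)·x(n-2) = 0 holds for the shown terms, and no order-1 relation x(n) = α·x(n-1) + β fits.
Check at n=3: 2·10 + (1)·4 = 24. ✓

x(n) = 2x(n-1) + x(n-2), x(0) = 2, x(1) = 4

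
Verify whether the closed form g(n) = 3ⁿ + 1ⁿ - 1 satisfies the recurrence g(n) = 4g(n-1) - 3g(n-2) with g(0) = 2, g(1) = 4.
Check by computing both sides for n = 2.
From the recurrence with g(0) = 2, g(1) = 4:
  g(0) = 2, g(1) = 4, g(2) = 10
  so the recurrence gives g(2) = 10.
From the proposed closed form g(n) = 3ⁿ + 1ⁿ - 1:
  g(2) = 9.
The recurrence gives 10 but the closed form gives 9, so the closed form does not satisfy the recurrence.

No, the closed form is incorrect.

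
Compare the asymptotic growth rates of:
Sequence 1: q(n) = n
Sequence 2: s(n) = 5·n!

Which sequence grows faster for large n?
Comparing growth rates:
Growth-rate hierarchy: log n ≺ any polynomial ≺ any exponential cⁿ (c>1) ≺ n! ≺ nⁿ.
factorial dominates polynomial degree 1 asymptotically.

s(n) grows faster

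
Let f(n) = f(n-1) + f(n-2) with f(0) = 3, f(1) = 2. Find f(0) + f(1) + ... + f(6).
Computing the sequence terms: 3, 2, 5, 7, 12, 19, 31
Adding these values together:

79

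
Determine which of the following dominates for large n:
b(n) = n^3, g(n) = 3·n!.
Comparing growth rates:
Growth-rate hierarchy: log n ≺ any polynomial ≺ any exponential cⁿ (c>1) ≺ n! ≺ nⁿ.
factorial dominates polynomial degree 3 asymptotically.

g(n) grows faster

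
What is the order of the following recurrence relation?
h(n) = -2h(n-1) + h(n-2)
The order is the largest lag k for which h(n-k) appears. Here the deepest term is h(n-2), so the order is 2.

Order 2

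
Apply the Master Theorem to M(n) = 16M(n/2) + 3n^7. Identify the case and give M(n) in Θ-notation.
Master Theorem template: M(n) = a·M(n/b) + f(n).
Here: a=16, b=2, f(n)=3n^7
Compute log_b(a) = log_2(16) = 4.
f(n) = 3n^7 = Ω(n^(4+ε)) with ε = 3, and the regularity condition holds (a·f(n/b) = (a/b^7)·f(n) with a/b^7 = 2^-3 < 1). Case 3: M(n) = Θ(f(n)) = Θ(n^7).

Case 3: M(n) = Θ(n^7)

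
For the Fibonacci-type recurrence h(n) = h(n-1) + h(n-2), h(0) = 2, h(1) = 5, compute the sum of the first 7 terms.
Computing the sequence terms: 2, 5, 7, 12, 19, 31, 50
Adding these values together:

126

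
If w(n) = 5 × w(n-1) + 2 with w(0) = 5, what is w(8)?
Computing step by step:
w(0) = 5
w(1) = 5 × 5 + 2 = 27
w(2) = 5 × 27 + 2 = 137
w(3) = 5 × 137 + 2 = 687
w(4) = 5 × 687 + 2 = 3437
w(5) = 5 × 3437 + 2 = 17187
w(6) = 5 × 17187 + 2 = 85937
w(7) = 5 × 85937 + 2 = 429687
w(8) = 5 × 429687 + 2 = 2148437

2148437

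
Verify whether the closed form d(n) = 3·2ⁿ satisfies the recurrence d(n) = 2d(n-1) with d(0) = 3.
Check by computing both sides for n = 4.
From the recurrence with d(0) = 3:
  d(0) = 3, d(1) = 6, d(2) = 12, d(3) = 24, d(4) = 48
  so the recurrence gives d(4) = 48.
From the proposed closed form d(n) = 3·2ⁿ:
  d(4) = 48.
Both sides give 48 at n = 4, and the initial condition(s) match, so the closed form is consistent.

Yes, the closed form is correct.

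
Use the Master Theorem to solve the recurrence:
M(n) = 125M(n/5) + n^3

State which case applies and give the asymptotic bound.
Master Theorem template: M(n) = a·M(n/b) + f(n).
Here: a=125, b=5, f(n)=n^3
Compute log_b(a) = log_5(125) = 3.
f(n) = n^3 = Θ(n^3). Case 2: M(n) = Θ(n^3 log n).

Case 2: M(n) = Θ(n^3 log n)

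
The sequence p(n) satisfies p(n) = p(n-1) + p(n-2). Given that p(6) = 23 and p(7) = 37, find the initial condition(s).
Work backwards using p(k) = p(k+2) - p(k+1):
p(5) = p(7) - p(6) = 37 - 23 = 14
p(4) = p(6) - p(5) = 23 - 14 = 9
p(3) = p(5) - p(4) = 14 - 9 = 5
p(2) = p(4) - p(3) = 9 - 5 = 4
p(1) = p(3) - p(2) = 5 - 4 = 1
p(0) = p(2) - p(1) = 4 - 1 = 3

p(0) = 3, p(1) = 1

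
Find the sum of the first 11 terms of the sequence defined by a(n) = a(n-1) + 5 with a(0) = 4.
Computing the sequence terms: 4, 9, 14, 19, 24, 29, 34, 39, 44, 49, 54
Adding these values together:

319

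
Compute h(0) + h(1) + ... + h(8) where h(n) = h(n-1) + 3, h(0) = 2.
Computing the sequence terms: 2, 5, 8, 11, 14, 17, 20, 23, 26
Adding these values together:

126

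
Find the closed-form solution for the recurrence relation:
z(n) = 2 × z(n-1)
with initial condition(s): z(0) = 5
Recurrence: z(n) = 2 × z(n-1), initial: z(0) = 5.
Each term is 2 times the previous, so this is geometric with ratio 2. After n steps: z(n) = z(0)·2ⁿ = 5·2ⁿ.

z(n) = 5·2ⁿ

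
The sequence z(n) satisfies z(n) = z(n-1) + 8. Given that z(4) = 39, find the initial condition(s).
z(4) = z(0) + 4·8, so z(0) = 39 - 32 = 7.

z(0) = 7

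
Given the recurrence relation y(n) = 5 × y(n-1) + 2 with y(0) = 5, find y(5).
Computing step by step:
y(0) = 5
y(1) = 5 × 5 + 2 = 27
y(2) = 5 × 27 + 2 = 137
y(3) = 5 × 137 + 2 = 687
y(4) = 5 × 687 + 2 = 3437
y(5) = 5 × 3437 + 2 = 17187

17187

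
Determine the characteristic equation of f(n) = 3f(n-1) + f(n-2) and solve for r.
Substitute f(n) = rⁿ and divide through by rⁿ⁻²: r² - 3r - 1 = 0
Discriminant: 3² + 4·1 = 13, not a perfect square, so by the quadratic formula r = (3 ± √13)/2.
General solution: f(n) = A·r₁ⁿ + B·r₂ⁿ where r₁,r₂ = (3 ± √13)/2

Characteristic: r² - 3r - 1 = 0, Roots: r = (3 ± √13)/2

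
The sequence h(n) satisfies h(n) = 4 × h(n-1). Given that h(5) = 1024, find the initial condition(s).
In general h(n) = 4ⁿ · h(0). At n = 5: h(0) = h(5) / 4^5 = 1024 / 1024 = 1.

h(0) = 1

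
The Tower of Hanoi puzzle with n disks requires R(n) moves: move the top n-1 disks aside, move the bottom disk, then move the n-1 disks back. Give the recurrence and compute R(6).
Moving n disks = move the top n-1 disks aside (R(n-1) moves) + move the largest disk (1 move) + move the n-1 disks back on top (R(n-1) moves), so R(n) = 2R(n-1) + 1, with R(1) = 1 (a single disk takes one move).
First terms: 1, 3, 7, 15, 31, 63, … — each is one less than a power of 2. Indeed R(n) + 1 = 2(R(n-1) + 1) with R(1) + 1 = 2, so R(n) + 1 = 2ⁿ and R(n) = 2ⁿ - 1.
Hence R(6) = 2^6 - 1 = 64 - 1 = 63.

R(n) = 2R(n-1) + 1, R(1) = 1; R(6) = 63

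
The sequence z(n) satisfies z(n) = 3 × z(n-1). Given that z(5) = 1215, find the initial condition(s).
In general z(n) = 3ⁿ · z(0). At n = 5: z(0) = z(5) / 3^5 = 1215 / 243 = 5.

z(0) = 5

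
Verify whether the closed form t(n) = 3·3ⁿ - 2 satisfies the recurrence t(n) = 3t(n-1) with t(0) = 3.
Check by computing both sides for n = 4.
From the recurrence with t(0) = 3:
  t(0) = 3, t(1) = 9, t(2) = 27, t(3) = 81, t(4) = 243
  so the recurrence gives t(4) = 243.
From the proposed closed form t(n) = 3·3ⁿ - 2:
  t(4) = 241.
The recurrence gives 243 but the closed form gives 241, so the closed form does not satisfy the recurrence.

No, the closed form is incorrect.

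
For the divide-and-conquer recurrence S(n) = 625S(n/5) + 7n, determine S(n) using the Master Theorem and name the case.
Master Theorem template: S(n) = a·S(n/b) + f(n).
Here: a=625, b=5, f(n)=7n
Compute log_b(a) = log_5(625) = 4.
f(n) = 7n = O(n^(4-ε)) with ε = 3. Case 1: S(n) = Θ(n^log_b(a)) = Θ(n^4).

Case 1: S(n) = Θ(n^4)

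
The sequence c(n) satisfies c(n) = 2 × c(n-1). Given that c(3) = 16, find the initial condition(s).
In general c(n) = 2ⁿ · c(0). At n = 3: c(0) = c(3) / 2^3 = 16 / 8 = 2.

c(0) = 2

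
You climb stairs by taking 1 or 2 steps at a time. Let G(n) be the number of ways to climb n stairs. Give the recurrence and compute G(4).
Condition on the size of the last step (1 to 2): before it there were n-1, …, n-2 stairs climbed, and these cases are disjoint, so G(n) = G(n-1) + G(n-2) (Fibonacci-type sequence).
Initial conditions by direct count (compositions of i into parts ≤ 2): G(1) = 1; G(2) = 2.
Iterating the recurrence: G(3) = 3, G(4) = 5.

G(n) = G(n-1) + G(n-2), G(1) = 1, G(2) = 2; G(4) = 5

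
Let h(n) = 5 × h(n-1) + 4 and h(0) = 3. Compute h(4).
Computing step by step:
h(0) = 3
h(1) = 5 × 3 + 4 = 19
h(2) = 5 × 19 + 4 = 99
h(3) = 5 × 99 + 4 = 499
h(4) = 5 × 499 + 4 = 2499

2499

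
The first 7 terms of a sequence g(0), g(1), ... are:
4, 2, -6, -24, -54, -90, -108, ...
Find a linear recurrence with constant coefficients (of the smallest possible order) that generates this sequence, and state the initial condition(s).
Look for the lowest-order linear relation among consecutive terms.
Observation: g(n) - 3·g(n-1) - (-3)·g(n-2) = 0 holds for the shown terms, and no order-1 relation g(n) = α·g(n-1) + β fits.
Check at n=3: 3·-6 + (-3)·2 = -24. ✓

g(n) = 3g(n-1) - 3g(n-2), g(0) = 4, g(1) = 2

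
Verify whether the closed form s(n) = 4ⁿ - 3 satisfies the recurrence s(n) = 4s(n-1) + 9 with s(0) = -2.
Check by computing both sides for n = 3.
From the recurrence with s(0) = -2:
  s(0) = -2, s(1) = 1, s(2) = 13, s(3) = 61
  so the recurrence gives s(3) = 61.
From the proposed closed form s(n) = 4ⁿ - 3:
  s(3) = 61.
Both sides give 61 at n = 3, and the initial condition(s) match, so the closed form is consistent.

Yes, the closed form is correct.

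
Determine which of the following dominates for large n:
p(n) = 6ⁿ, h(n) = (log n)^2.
Comparing growth rates:
Growth-rate hierarchy: log n ≺ any polynomial ≺ any exponential cⁿ (c>1) ≺ n! ≺ nⁿ.
exponential base 6 dominates polylogarithmic (log n)^2 asymptotically.

p(n) grows faster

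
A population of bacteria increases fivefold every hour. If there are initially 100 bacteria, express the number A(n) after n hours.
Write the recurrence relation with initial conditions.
Each hour multiplies the count by 5, so the count after n hours depends only on the count after n-1 hours: A(n) = 5 × A(n-1). The starting count gives A(0) = 100.
Unrolling n times gives the closed form A(n) = 100 × 5ⁿ.

A(n) = 5 × A(n-1), A(0) = 100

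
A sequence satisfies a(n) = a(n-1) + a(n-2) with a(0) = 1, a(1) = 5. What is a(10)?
Computing the sequence terms:
1, 5, 6, 11, 17, 28, 45, 73, 118, 191, 309

309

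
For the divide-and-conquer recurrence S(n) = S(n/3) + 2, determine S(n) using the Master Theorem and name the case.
Master Theorem template: S(n) = a·S(n/b) + f(n).
Here: a=1, b=3, f(n)=2
Compute log_b(a) = log_3(1) = 0.
f(n) = 2 = Θ(1). Case 2: S(n) = Θ(log n).

Case 2: S(n) = Θ(log n)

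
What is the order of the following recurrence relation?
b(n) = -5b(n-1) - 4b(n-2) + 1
The order is the largest lag k for which b(n-k) appears. Here the deepest term is b(n-2) (the 1 term is non-homogeneous and does not affect the order), so the order is 2.

Order 2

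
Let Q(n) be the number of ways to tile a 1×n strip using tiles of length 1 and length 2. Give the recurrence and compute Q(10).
Condition on the last tile: it has length 1 (leaving a 1×(n-1) strip) or length 2 (leaving a 1×(n-2) strip), so Q(n) = Q(n-1) + Q(n-2) (order-2 linear recurrence).
For 0 ≤ i < 2 only unit tiles fit, so Q(i) = 1.
Iterating the recurrence: Q(2) = 2, Q(3) = 3, Q(4) = 5, Q(5) = 8, Q(6) = 13, Q(7) = 21, Q(8) = 34, Q(9) = 55, Q(10) = 89.

Q(n) = Q(n-1) + Q(n-2), with Q(i) = 1 for 0 ≤ i < 2; Q(10) = 89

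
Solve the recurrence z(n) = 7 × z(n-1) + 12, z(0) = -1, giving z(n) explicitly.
Recurrence: z(n) = 7 × z(n-1) + 12, initial: z(0) = -1.
Try z(n) = A·7ⁿ + C. Substituting: A·7ⁿ + C = 7(A·7ⁿ⁻¹ + C) + 12 = A·7ⁿ + 7C + 12, so C = 7C + 12, giving C = -2. Then z(0) = A - 2 = -1 gives A = 1.

z(n) = 7ⁿ - 2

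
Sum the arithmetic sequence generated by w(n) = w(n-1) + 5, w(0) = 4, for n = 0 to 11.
Computing the sequence terms: 4, 9, 14, 19, 24, 29, 34, 39, 44, 49, 54, 59
Adding these values together:

378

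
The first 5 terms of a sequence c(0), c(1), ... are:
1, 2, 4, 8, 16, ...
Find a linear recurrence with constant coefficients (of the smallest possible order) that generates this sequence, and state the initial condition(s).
Look for the lowest-order linear relation among consecutive terms.
Observation: each term is 2× the previous.
Check at n=2: 2·2 = 4. ✓

c(n) = 2 × c(n-1), c(0) = 1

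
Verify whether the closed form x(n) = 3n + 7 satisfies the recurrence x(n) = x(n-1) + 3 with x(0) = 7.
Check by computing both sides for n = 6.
From the recurrence with x(0) = 7:
  x(0) = 7, x(1) = 10, x(2) = 13, x(3) = 16, x(4) = 19, x(5) = 22, x(6) = 25
  so the recurrence gives x(6) = 25.
From the proposed closed form x(n) = 3n + 7:
  x(6) = 25.
Both sides give 25 at n = 6, and the initial condition(s) match, so the closed form is consistent.

Yes, the closed form is correct.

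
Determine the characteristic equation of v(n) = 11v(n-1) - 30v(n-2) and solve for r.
Substitute v(n) = rⁿ and divide through by rⁿ⁻²: r² - 11r + 30 = 0
Factor: (r - 5)(r - 6) = 0, so r = 5, 6.
General solution: v(n) = A·5ⁿ + B·6ⁿ

Characteristic: r² - 11r + 30 = 0, Roots: r = 5, 6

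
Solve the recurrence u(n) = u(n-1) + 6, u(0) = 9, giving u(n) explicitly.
Recurrence: u(n) = u(n-1) + 6, initial: u(0) = 9.
Each step adds 6, so u(n) = u(0) + 6n = 6n + 9.

u(n) = 6n + 9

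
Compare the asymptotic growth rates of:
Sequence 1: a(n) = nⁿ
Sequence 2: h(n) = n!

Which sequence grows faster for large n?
Comparing growth rates:
Growth-rate hierarchy: log n ≺ any polynomial ≺ any exponential cⁿ (c>1) ≺ n! ≺ nⁿ.
super-exponential nⁿ dominates factorial asymptotically.

a(n) grows faster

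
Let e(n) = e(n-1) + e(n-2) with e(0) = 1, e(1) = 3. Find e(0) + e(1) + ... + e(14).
Computing the sequence terms: 1, 3, 4, 7, 11, 18, 29, 47, 76, 123, 199, 322, 521, 843, 1364
Adding these values together:

3568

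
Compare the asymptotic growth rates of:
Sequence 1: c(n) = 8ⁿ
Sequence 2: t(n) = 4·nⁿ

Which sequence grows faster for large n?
Comparing growth rates:
Growth-rate hierarchy: log n ≺ any polynomial ≺ any exponential cⁿ (c>1) ≺ n! ≺ nⁿ.
super-exponential nⁿ dominates exponential base 8 asymptotically.

t(n) grows faster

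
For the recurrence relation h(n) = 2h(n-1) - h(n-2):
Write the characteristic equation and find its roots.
Substitute h(n) = rⁿ and divide through by rⁿ⁻²: r² - 2r + 1 = 0
Factor: (r - 1)² = 0, so r = 1 (double root).
General solution: h(n) = (A + Bn)·1ⁿ

Characteristic: r² - 2r + 1 = 0, Roots: r = 1 (double root)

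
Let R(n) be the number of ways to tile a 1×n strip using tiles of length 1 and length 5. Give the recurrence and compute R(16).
Condition on the last tile: it has length 1 (leaving a 1×(n-1) strip) or length 5 (leaving a 1×(n-5) strip), so R(n) = R(n-1) + R(n-5) (order-5 linear recurrence).
For 0 ≤ i < 5 only unit tiles fit, so R(i) = 1.
Iterating the recurrence: R(5) = 2, R(6) = 3, R(7) = 4, R(8) = 5, R(9) = 6, R(10) = 8, R(11) = 11, R(12) = 15, R(13) = 20, R(14) = 26, R(15) = 34, R(16) = 45.

R(n) = R(n-1) + R(n-5), with R(i) = 1 for 0 ≤ i < 5; R(16) = 45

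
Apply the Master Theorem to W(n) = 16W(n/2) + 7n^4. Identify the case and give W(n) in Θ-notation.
Master Theorem template: W(n) = a·W(n/b) + f(n).
Here: a=16, b=2, f(n)=7n^4
Compute log_b(a) = log_2(16) = 4.
f(n) = 7n^4 = Θ(n^4). Case 2: W(n) = Θ(n^4 log n).

Case 2: W(n) = Θ(n^4 log n)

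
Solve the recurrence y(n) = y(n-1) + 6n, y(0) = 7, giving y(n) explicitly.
Recurrence: y(n) = y(n-1) + 6n, initial: y(0) = 7.
Telescoping: y(n) = y(0) + 6·Σᵢ₌₁ⁿ i = 7 + 6·n(n+1)/2.

y(n) = 6·n(n+1)/2 + 7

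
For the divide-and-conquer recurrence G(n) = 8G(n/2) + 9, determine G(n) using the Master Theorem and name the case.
Master Theorem template: G(n) = a·G(n/b) + f(n).
Here: a=8, b=2, f(n)=9
Compute log_b(a) = log_2(8) = 3.
f(n) = 9 = O(n^(3-ε)) with ε = 3. Case 1: G(n) = Θ(n^log_b(a)) = Θ(n^3).

Case 1: G(n) = Θ(n^3)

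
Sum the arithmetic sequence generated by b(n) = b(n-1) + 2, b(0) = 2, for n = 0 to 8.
Computing the sequence terms: 2, 4, 6, 8, 10, 12, 14, 16, 18
Adding these values together:

90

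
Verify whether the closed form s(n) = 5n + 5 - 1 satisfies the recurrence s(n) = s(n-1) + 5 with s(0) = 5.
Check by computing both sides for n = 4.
From the recurrence with s(0) = 5:
  s(0) = 5, s(1) = 10, s(2) = 15, s(3) = 20, s(4) = 25
  so the recurrence gives s(4) = 25.
From the proposed closed form s(n) = 5n + 5 - 1:
  s(4) = 24.
The recurrence gives 25 but the closed form gives 24, so the closed form does not satisfy the recurrence.

No, the closed form is incorrect.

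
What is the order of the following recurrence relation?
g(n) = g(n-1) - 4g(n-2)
The order is the largest lag k for which g(n-k) appears. Here the deepest term is g(n-2), so the order is 2.

Order 2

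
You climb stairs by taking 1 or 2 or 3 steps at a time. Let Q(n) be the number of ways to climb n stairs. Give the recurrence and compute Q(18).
Condition on the size of the last step (1 to 3): before it there were n-1, …, n-3 stairs climbed, and these cases are disjoint, so Q(n) = Q(n-1) + Q(n-2) + Q(n-3) (order-3 linear recurrence).
Initial conditions by direct count (compositions of i into parts ≤ 3): Q(1) = 1; Q(2) = 2; Q(3) = 4.
Iterating the recurrence: Q(4) = 7, Q(5) = 13, Q(6) = 24, Q(7) = 44, Q(8) = 81, Q(9) = 149, Q(10) = 274, Q(11) = 504, Q(12) = 927, Q(13) = 1705, Q(14) = 3136, Q(15) = 5768, Q(16) = 10609, Q(17) = 19513, Q(18) = 35890.

Q(n) = Q(n-1) + Q(n-2) + Q(n-3), Q(1) = 1, Q(2) = 2, Q(3) = 4; Q(18) = 35890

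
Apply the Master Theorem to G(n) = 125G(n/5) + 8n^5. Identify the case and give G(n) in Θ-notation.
Master Theorem template: G(n) = a·G(n/b) + f(n).
Here: a=125, b=5, f(n)=8n^5
Compute log_b(a) = log_5(125) = 3.
f(n) = 8n^5 = Ω(n^(3+ε)) with ε = 2, and the regularity condition holds (a·f(n/b) = (a/b^5)·f(n) with a/b^5 = 5^-2 < 1). Case 3: G(n) = Θ(f(n)) = Θ(n^5).

Case 3: G(n) = Θ(n^5)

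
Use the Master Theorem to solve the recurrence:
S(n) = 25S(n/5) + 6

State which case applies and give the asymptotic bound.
Master Theorem template: S(n) = a·S(n/b) + f(n).
Here: a=25, b=5, f(n)=6
Compute log_b(a) = log_5(25) = 2.
f(n) = 6 = O(n^(2-ε)) with ε = 2. Case 1: S(n) = Θ(n^log_b(a)) = Θ(n^2).

Case 1: S(n) = Θ(n^2)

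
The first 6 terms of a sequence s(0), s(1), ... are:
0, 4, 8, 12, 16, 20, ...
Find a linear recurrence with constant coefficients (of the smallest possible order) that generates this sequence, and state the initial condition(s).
Look for the lowest-order linear relation among consecutive terms.
Observation: consecutive differences are constant (= 4).
Check at n=2: 1·4 + 4 = 8. ✓

s(n) = s(n-1) + 4, s(0) = 0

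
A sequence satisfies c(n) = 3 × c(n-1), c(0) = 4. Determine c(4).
Computing step by step:
c(0) = 4
c(1) = 3 × 4 = 12
c(2) = 3 × 12 = 36
c(3) = 3 × 36 = 108
c(4) = 3 × 108 = 324

324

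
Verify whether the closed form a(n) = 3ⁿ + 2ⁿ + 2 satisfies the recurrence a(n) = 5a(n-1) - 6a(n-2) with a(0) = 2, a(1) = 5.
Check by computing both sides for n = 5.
From the recurrence with a(0) = 2, a(1) = 5:
  a(0) = 2, a(1) = 5, a(2) = 13, a(3) = 35, a(4) = 97, a(5) = 275
  so the recurrence gives a(5) = 275.
From the proposed closed form a(n) = 3ⁿ + 2ⁿ + 2:
  a(5) = 277.
The recurrence gives 275 but the closed form gives 277, so the closed form does not satisfy the recurrence.

No, the closed form is incorrect.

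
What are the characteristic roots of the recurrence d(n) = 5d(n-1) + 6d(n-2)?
Substitute d(n) = rⁿ and divide through by rⁿ⁻²: r² - 5r - 6 = 0
Factor: (r + 1)(r - 6) = 0, so r = -1, 6.
General solution: d(n) = A·(-1)ⁿ + B·6ⁿ

Characteristic: r² - 5r - 6 = 0, Roots: r = -1, 6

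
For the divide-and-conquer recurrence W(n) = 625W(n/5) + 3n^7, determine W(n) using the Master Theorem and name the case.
Master Theorem template: W(n) = a·W(n/b) + f(n).
Here: a=625, b=5, f(n)=3n^7
Compute log_b(a) = log_5(625) = 4.
f(n) = 3n^7 = Ω(n^(4+ε)) with ε = 3, and the regularity condition holds (a·f(n/b) = (a/b^7)·f(n) with a/b^7 = 5^-3 < 1). Case 3: W(n) = Θ(f(n)) = Θ(n^7).

Case 3: W(n) = Θ(n^7)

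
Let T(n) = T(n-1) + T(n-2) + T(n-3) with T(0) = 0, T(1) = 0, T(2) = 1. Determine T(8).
Computing the sequence terms:
0, 0, 1, 1, 2, 4, 7, 13, 24

24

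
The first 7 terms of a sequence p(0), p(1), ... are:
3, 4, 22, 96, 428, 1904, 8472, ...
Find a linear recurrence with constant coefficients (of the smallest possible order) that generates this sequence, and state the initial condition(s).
Look for the lowest-order linear relation among consecutive terms.
Observation: p(n) - 4·p(n-1) - (2)·p(n-2) = 0 holds for the shown terms, and no order-1 relation p(n) = α·p(n-1) + β fits.
Check at n=3: 4·22 + (2)·4 = 96. ✓

p(n) = 4p(n-1) + 2p(n-2), p(0) = 3, p(1) = 4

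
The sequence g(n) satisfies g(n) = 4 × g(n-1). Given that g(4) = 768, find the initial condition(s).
In general g(n) = 4ⁿ · g(0). At n = 4: g(0) = g(4) / 4^4 = 768 / 256 = 3.

g(0) = 3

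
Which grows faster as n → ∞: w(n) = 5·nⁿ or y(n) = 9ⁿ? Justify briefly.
Comparing growth rates:
Growth-rate hierarchy: log n ≺ any polynomial ≺ any exponential cⁿ (c>1) ≺ n! ≺ nⁿ.
super-exponential nⁿ dominates exponential base 9 asymptotically.

w(n) grows faster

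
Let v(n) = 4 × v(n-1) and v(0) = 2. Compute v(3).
Computing step by step:
v(0) = 2
v(1) = 4 × 2 = 8
v(2) = 4 × 8 = 32
v(3) = 4 × 32 = 128

128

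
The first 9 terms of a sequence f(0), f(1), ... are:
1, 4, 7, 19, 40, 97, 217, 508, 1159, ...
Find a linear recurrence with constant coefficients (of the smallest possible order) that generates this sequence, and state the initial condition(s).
Look for the lowest-order linear relation among consecutive terms.
Observation: f(n) - 1·f(n-1) - (3)·f(n-2) = 0 holds for the shown terms, and no order-1 relation f(n) = α·f(n-1) + β fits.
Check at n=3: 1·7 + (3)·4 = 19. ✓

f(n) = f(n-1) + 3f(n-2), f(0) = 1, f(1) = 4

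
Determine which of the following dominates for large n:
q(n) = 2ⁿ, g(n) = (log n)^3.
Comparing growth rates:
Growth-rate hierarchy: log n ≺ any polynomial ≺ any exponential cⁿ (c>1) ≺ n! ≺ nⁿ.
exponential base 2 dominates polylogarithmic (log n)^3 asymptotically.

q(n) grows faster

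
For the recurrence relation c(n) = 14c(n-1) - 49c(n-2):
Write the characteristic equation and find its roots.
Substitute c(n) = rⁿ and divide through by rⁿ⁻²: r² - 14r + 49 = 0
Factor: (r - 7)² = 0, so r = 7 (double root).
General solution: c(n) = (A + Bn)·7ⁿ

Characteristic: r² - 14r + 49 = 0, Roots: r = 7 (double root)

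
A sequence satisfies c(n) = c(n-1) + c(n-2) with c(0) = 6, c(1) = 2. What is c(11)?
Computing the sequence terms:
6, 2, 8, 10, 18, 28, 46, 74, 120, 194, 314, 508

508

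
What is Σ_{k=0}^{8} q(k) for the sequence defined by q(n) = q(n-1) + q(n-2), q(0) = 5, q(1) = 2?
Computing the sequence terms: 5, 2, 7, 9, 16, 25, 41, 66, 107
Adding these values together:

278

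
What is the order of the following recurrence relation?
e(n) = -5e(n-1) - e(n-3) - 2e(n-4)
The order is the largest lag k for which e(n-k) appears. Here the deepest term is e(n-4), so the order is 4.

Order 4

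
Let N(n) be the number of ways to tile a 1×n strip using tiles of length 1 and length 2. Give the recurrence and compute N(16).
Condition on the last tile: it has length 1 (leaving a 1×(n-1) strip) or length 2 (leaving a 1×(n-2) strip), so N(n) = N(n-1) + N(n-2) (order-2 linear recurrence).
For 0 ≤ i < 2 only unit tiles fit, so N(i) = 1.
Iterating the recurrence: N(2) = 2, N(3) = 3, N(4) = 5, N(5) = 8, N(6) = 13, N(7) = 21, N(8) = 34, N(9) = 55, N(10) = 89, N(11) = 144, N(12) = 233, N(13) = 377, N(14) = 610, N(15) = 987, N(16) = 1597.

N(n) = N(n-1) + N(n-2), with N(i) = 1 for 0 ≤ i < 2; N(16) = 1597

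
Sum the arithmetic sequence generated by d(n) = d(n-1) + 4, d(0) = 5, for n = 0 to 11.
Computing the sequence terms: 5, 9, 13, 17, 21, 25, 29, 33, 37, 41, 45, 49
Adding these values together:

324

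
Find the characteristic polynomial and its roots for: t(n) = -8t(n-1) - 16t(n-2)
Substitute t(n) = rⁿ and divide through by rⁿ⁻²: r² + 8r + 16 = 0
Factor: (r + 4)² = 0, so r = -4 (double root).
General solution: t(n) = (A + Bn)·(-4)ⁿ

Characteristic: r² + 8r + 16 = 0, Roots: r = -4 (double root)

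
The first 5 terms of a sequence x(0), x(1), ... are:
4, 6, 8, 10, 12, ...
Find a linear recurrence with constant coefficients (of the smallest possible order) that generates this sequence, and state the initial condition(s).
Look for the lowest-order linear relation among consecutive terms.
Observation: consecutive differences are constant (= 2).
Check at n=2: 1·6 + 2 = 8. ✓

x(n) = x(n-1) + 2, x(0) = 4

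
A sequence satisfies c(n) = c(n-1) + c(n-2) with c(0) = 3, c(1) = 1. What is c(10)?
Computing the sequence terms:
3, 1, 4, 5, 9, 14, 23, 37, 60, 97, 157

157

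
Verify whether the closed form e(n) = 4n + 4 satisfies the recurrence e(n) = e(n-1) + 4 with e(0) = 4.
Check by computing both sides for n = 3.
From the recurrence with e(0) = 4:
  e(0) = 4, e(1) = 8, e(2) = 12, e(3) = 16
  so the recurrence gives e(3) = 16.
From the proposed closed form e(n) = 4n + 4:
  e(3) = 16.
Both sides give 16 at n = 3, and the initial condition(s) match, so the closed form is consistent.

Yes, the closed form is correct.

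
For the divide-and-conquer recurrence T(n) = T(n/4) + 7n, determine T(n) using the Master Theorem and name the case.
Master Theorem template: T(n) = a·T(n/b) + f(n).
Here: a=1, b=4, f(n)=7n
Compute log_b(a) = log_4(1) = 0.
f(n) = 7n = Ω(n^(0+ε)) with ε = 1, and the regularity condition holds (a·f(n/b) = (a/b^1)·f(n) with a/b^1 = 4^-1 < 1). Case 3: T(n) = Θ(f(n)) = Θ(n).

Case 3: T(n) = Θ(n)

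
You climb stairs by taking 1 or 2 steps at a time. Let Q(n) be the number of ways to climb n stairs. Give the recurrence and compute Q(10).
Condition on the size of the last step (1 to 2): before it there were n-1, …, n-2 stairs climbed, and these cases are disjoint, so Q(n) = Q(n-1) + Q(n-2) (Fibonacci-type sequence).
Initial conditions by direct count (compositions of i into parts ≤ 2): Q(1) = 1; Q(2) = 2.
Iterating the recurrence: Q(3) = 3, Q(4) = 5, Q(5) = 8, Q(6) = 13, Q(7) = 21, Q(8) = 34, Q(9) = 55, Q(10) = 89.

Q(n) = Q(n-1) + Q(n-2), Q(1) = 1, Q(2) = 2; Q(10) = 89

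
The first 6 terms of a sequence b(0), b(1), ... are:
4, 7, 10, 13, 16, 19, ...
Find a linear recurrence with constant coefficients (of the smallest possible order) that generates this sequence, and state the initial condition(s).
Look for the lowest-order linear relation among consecutive terms.
Observation: consecutive differences are constant (= 3).
Check at n=2: 1·7 + 3 = 10. ✓

b(n) = b(n-1) + 3, b(0) = 4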